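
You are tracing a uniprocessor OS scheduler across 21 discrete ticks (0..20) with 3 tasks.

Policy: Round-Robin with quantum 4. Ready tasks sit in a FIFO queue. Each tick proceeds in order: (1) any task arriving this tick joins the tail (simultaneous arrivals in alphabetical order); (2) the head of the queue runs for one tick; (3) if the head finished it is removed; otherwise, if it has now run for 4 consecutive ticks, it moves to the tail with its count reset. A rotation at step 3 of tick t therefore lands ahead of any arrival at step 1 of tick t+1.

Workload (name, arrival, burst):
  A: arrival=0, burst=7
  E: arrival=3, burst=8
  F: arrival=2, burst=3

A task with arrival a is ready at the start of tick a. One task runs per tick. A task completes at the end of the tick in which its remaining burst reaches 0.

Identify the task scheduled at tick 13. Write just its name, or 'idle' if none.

running at tick 13 = A

t=0: queue=[A] q_used=0 → run A
t=1: queue=[A] q_used=1 → run A
t=2: queue=[A,F] q_used=2 → run A
t=3: queue=[A,F,E] q_used=3 → run A
t=4: queue=[F,E,A] q_used=0 → run F
t=5: queue=[F,E,A] q_used=1 → run F
t=6: queue=[F,E,A] q_used=2 → run F
t=7: queue=[E,A] q_used=0 → run E
t=8: queue=[E,A] q_used=1 → run E
t=9: queue=[E,A] q_used=2 → run E
t=10: queue=[E,A] q_used=3 → run E
t=11: queue=[A,E] q_used=0 → run A
t=12: queue=[A,E] q_used=1 → run A
t=13: queue=[A,E] q_used=2 → run A
t=14: queue=[E] q_used=0 → run E
t=15: queue=[E] q_used=1 → run E
t=16: queue=[E] q_used=2 → run E
t=17: queue=[E] q_used=3 → run E
t=18: (idle)
t=19: (idle)
t=20: (idle)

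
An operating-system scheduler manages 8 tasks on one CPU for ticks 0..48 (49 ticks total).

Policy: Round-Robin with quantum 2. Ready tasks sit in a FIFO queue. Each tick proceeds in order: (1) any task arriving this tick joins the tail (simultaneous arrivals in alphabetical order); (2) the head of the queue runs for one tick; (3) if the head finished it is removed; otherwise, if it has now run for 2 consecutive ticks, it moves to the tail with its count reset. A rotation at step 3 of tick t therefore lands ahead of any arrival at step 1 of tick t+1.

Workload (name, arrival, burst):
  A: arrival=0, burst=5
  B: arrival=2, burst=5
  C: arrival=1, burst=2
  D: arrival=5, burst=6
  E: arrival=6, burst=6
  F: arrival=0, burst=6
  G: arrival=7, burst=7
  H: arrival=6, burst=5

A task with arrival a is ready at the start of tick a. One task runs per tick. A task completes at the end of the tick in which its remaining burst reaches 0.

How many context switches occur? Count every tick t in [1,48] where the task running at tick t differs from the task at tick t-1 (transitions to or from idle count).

context switches = 22

t=0: queue=[A,F] q_used=0 → run A
t=1: queue=[A,F,C] q_used=1 → run A
t=2: queue=[F,C,A,B] q_used=0 → run F
t=3: queue=[F,C,A,B] q_used=1 → run F
t=4: queue=[C,A,B,F] q_used=0 → run C
t=5: queue=[C,A,B,F,D] q_used=1 → run C
t=6: queue=[A,B,F,D,E,H] q_used=0 → run A
t=7: queue=[A,B,F,D,E,H,G] q_used=1 → run A
t=8: queue=[B,F,D,E,H,G,A] q_used=0 → run B
t=9: queue=[B,F,D,E,H,G,A] q_used=1 → run B
t=10: queue=[F,D,E,H,G,A,B] q_used=0 → run F
t=11: queue=[F,D,E,H,G,A,B] q_used=1 → run F
t=12: queue=[D,E,H,G,A,B,F] q_used=0 → run D
t=13: queue=[D,E,H,G,A,B,F] q_used=1 → run D
t=14: queue=[E,H,G,A,B,F,D] q_used=0 → run E
t=15: queue=[E,H,G,A,B,F,D] q_used=1 → run E
t=16: queue=[H,G,A,B,F,D,E] q_used=0 → run H
t=17: queue=[H,G,A,B,F,D,E] q_used=1 → run H
t=18: queue=[G,A,B,F,D,E,H] q_used=0 → run G
t=19: queue=[G,A,B,F,D,E,H] q_used=1 → run G
t=20: queue=[A,B,F,D,E,H,G] q_used=0 → run A
t=21: queue=[B,F,D,E,H,G] q_used=0 → run B
t=22: queue=[B,F,D,E,H,G] q_used=1 → run B
t=23: queue=[F,D,E,H,G,B] q_used=0 → run F
t=24: queue=[F,D,E,H,G,B] q_used=1 → run F
t=25: queue=[D,E,H,G,B] q_used=0 → run D
t=26: queue=[D,E,H,G,B] q_used=1 → run D
t=27: queue=[E,H,G,B,D] q_used=0 → run E
t=28: queue=[E,H,G,B,D] q_used=1 → run E
t=29: queue=[H,G,B,D,E] q_used=0 → run H
t=30: queue=[H,G,B,D,E] q_used=1 → run H
t=31: queue=[G,B,D,E,H] q_used=0 → run G
t=32: queue=[G,B,D,E,H] q_used=1 → run G
t=33: queue=[B,D,E,H,G] q_used=0 → run B
t=34: queue=[D,E,H,G] q_used=0 → run D
t=35: queue=[D,E,H,G] q_used=1 → run D
t=36: queue=[E,H,G] q_used=0 → run E
t=37: queue=[E,H,G] q_used=1 → run E
t=38: queue=[H,G] q_used=0 → run H
t=39: queue=[G] q_used=0 → run G
t=40: queue=[G] q_used=1 → run G
t=41: queue=[G] q_used=0 → run G
t=42: (idle)
t=43: (idle)
t=44: (idle)
t=45: (idle)
t=46: (idle)
t=47: (idle)
t=48: (idle)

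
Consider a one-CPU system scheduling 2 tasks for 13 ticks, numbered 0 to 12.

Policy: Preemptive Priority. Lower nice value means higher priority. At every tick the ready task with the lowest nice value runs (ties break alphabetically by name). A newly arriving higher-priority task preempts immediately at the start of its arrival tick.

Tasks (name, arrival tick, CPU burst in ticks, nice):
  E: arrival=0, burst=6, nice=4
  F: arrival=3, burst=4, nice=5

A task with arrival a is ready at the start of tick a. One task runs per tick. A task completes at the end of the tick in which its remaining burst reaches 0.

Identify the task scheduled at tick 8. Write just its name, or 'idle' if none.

t=0: ready={E} → run E
t=1: ready={E} → run E
t=2: ready={E} → run E
t=3: ready={E,F} → run E
t=4: ready={E,F} → run E
t=5: ready={E,F} → run E
t=6: ready={F} → run F
t=7: ready={F} → run F
t=8: ready={F} → run F
t=9: ready={F} → run F
t=10: (idle)
t=11: (idle)
t=12: (idle)

running at tick 8 = F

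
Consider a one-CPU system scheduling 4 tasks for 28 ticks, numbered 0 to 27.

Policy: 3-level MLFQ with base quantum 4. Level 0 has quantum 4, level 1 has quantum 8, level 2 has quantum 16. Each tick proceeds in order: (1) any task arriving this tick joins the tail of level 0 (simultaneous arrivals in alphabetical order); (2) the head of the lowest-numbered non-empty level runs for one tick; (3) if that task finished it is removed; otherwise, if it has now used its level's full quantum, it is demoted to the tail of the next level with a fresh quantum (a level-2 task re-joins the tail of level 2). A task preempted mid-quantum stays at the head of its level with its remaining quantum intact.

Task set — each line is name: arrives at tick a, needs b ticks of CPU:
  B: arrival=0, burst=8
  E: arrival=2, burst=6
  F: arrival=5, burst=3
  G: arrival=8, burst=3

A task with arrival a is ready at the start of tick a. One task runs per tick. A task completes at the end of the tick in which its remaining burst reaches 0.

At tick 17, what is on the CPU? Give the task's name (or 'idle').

t=0: L0/L1/L2 = B/-/- → run B
t=1: L0/L1/L2 = B/-/- → run B
t=2: L0/L1/L2 = BE/-/- → run B
t=3: L0/L1/L2 = BE/-/- → run B
t=4: L0/L1/L2 = E/B/- → run E
t=5: L0/L1/L2 = EF/B/- → run E
t=6: L0/L1/L2 = EF/B/- → run E
t=7: L0/L1/L2 = EF/B/- → run E
t=8: L0/L1/L2 = FG/BE/- → run F
t=9: L0/L1/L2 = FG/BE/- → run F
t=10: L0/L1/L2 = FG/BE/- → run F
t=11: L0/L1/L2 = G/BE/- → run G
t=12: L0/L1/L2 = G/BE/- → run G
t=13: L0/L1/L2 = G/BE/- → run G
t=14: L0/L1/L2 = -/BE/- → run B
t=15: L0/L1/L2 = -/BE/- → run B
t=16: L0/L1/L2 = -/BE/- → run B
t=17: L0/L1/L2 = -/BE/- → run B
t=18: L0/L1/L2 = -/E/- → run E
t=19: L0/L1/L2 = -/E/- → run E
t=20: (idle)
t=21: (idle)
t=22: (idle)
t=23: (idle)
t=24: (idle)
t=25: (idle)
t=26: (idle)
t=27: (idle)

running at tick 17 = B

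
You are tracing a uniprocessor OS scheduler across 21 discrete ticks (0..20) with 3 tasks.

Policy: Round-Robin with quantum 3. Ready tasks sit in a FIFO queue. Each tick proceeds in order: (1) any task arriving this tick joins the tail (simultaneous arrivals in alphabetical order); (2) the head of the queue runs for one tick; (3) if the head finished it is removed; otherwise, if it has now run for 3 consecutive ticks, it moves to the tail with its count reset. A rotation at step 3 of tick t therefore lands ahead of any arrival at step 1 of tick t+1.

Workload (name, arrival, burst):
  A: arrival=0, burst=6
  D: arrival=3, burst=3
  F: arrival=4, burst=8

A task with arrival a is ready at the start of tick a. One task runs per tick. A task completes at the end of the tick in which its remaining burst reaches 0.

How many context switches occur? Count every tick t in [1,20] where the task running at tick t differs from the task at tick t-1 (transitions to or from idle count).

context switches = 3

t=0: queue=[A] q_used=0 → run A
t=1: queue=[A] q_used=1 → run A
t=2: queue=[A] q_used=2 → run A
t=3: queue=[A,D] q_used=0 → run A
t=4: queue=[A,D,F] q_used=1 → run A
t=5: queue=[A,D,F] q_used=2 → run A
t=6: queue=[D,F] q_used=0 → run D
t=7: queue=[D,F] q_used=1 → run D
t=8: queue=[D,F] q_used=2 → run D
t=9: queue=[F] q_used=0 → run F
t=10: queue=[F] q_used=1 → run F
t=11: queue=[F] q_used=2 → run F
t=12: queue=[F] q_used=0 → run F
t=13: queue=[F] q_used=1 → run F
t=14: queue=[F] q_used=2 → run F
t=15: queue=[F] q_used=0 → run F
t=16: queue=[F] q_used=1 → run F
t=17: (idle)
t=18: (idle)
t=19: (idle)
t=20: (idle)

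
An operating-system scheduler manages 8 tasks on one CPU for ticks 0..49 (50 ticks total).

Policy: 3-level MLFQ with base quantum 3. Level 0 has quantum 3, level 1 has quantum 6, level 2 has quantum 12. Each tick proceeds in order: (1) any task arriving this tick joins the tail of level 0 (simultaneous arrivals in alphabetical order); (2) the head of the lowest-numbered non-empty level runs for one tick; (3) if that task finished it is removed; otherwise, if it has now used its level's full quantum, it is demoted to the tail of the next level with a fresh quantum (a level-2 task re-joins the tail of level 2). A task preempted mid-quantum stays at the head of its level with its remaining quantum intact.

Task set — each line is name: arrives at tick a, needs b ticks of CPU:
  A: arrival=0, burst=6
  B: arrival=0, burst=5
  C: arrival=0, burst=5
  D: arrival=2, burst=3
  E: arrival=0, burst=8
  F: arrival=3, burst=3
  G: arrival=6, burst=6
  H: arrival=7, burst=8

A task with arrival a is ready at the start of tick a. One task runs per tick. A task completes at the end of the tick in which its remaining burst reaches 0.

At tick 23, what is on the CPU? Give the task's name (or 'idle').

t=0: L0/L1/L2 = ABCE/-/- → run A
t=1: L0/L1/L2 = ABCE/-/- → run A
t=2: L0/L1/L2 = ABCED/-/- → run A
t=3: L0/L1/L2 = BCEDF/A/- → run B
t=4: L0/L1/L2 = BCEDF/A/- → run B
t=5: L0/L1/L2 = BCEDF/A/- → run B
t=6: L0/L1/L2 = CEDFG/AB/- → run C
t=7: L0/L1/L2 = CEDFGH/AB/- → run C
t=8: L0/L1/L2 = CEDFGH/AB/- → run C
t=9: L0/L1/L2 = EDFGH/ABC/- → run E
t=10: L0/L1/L2 = EDFGH/ABC/- → run E
t=11: L0/L1/L2 = EDFGH/ABC/- → run E
t=12: L0/L1/L2 = DFGH/ABCE/- → run D
t=13: L0/L1/L2 = DFGH/ABCE/- → run D
t=14: L0/L1/L2 = DFGH/ABCE/- → run D
t=15: L0/L1/L2 = FGH/ABCE/- → run F
t=16: L0/L1/L2 = FGH/ABCE/- → run F
t=17: L0/L1/L2 = FGH/ABCE/- → run F
t=18: L0/L1/L2 = GH/ABCE/- → run G
t=19: L0/L1/L2 = GH/ABCE/- → run G
t=20: L0/L1/L2 = GH/ABCE/- → run G
t=21: L0/L1/L2 = H/ABCEG/- → run H
t=22: L0/L1/L2 = H/ABCEG/- → run H
t=23: L0/L1/L2 = H/ABCEG/- → run H
t=24: L0/L1/L2 = -/ABCEGH/- → run A
t=25: L0/L1/L2 = -/ABCEGH/- → run A
t=26: L0/L1/L2 = -/ABCEGH/- → run A
t=27: L0/L1/L2 = -/BCEGH/- → run B
t=28: L0/L1/L2 = -/BCEGH/- → run B
t=29: L0/L1/L2 = -/CEGH/- → run C
t=30: L0/L1/L2 = -/CEGH/- → run C
t=31: L0/L1/L2 = -/EGH/- → run E
t=32: L0/L1/L2 = -/EGH/- → run E
t=33: L0/L1/L2 = -/EGH/- → run E
t=34: L0/L1/L2 = -/EGH/- → run E
t=35: L0/L1/L2 = -/EGH/- → run E
t=36: L0/L1/L2 = -/GH/- → run G
t=37: L0/L1/L2 = -/GH/- → run G
t=38: L0/L1/L2 = -/GH/- → run G
t=39: L0/L1/L2 = -/H/- → run H
t=40: L0/L1/L2 = -/H/- → run H
t=41: L0/L1/L2 = -/H/- → run H
t=42: L0/L1/L2 = -/H/- → run H
t=43: L0/L1/L2 = -/H/- → run H
t=44: (idle)
t=45: (idle)
t=46: (idle)
t=47: (idle)
t=48: (idle)
t=49: (idle)

running at tick 23 = H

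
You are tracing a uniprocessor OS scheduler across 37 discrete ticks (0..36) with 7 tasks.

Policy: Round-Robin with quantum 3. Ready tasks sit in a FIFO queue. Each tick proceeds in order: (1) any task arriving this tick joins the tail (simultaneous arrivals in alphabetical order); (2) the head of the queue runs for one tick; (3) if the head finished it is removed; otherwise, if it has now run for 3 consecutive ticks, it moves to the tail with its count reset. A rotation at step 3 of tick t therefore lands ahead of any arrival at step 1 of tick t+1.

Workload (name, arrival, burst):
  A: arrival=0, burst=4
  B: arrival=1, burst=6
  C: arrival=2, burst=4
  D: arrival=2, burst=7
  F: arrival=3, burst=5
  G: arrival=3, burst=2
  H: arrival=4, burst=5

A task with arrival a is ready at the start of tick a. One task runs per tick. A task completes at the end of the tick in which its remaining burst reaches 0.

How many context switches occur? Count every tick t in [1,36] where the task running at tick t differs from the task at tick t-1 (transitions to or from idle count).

context switches = 14

t=0: queue=[A] q_used=0 → run A
t=1: queue=[A,B] q_used=1 → run A
t=2: queue=[A,B,C,D] q_used=2 → run A
t=3: queue=[B,C,D,A,F,G] q_used=0 → run B
t=4: queue=[B,C,D,A,F,G,H] q_used=1 → run B
t=5: queue=[B,C,D,A,F,G,H] q_used=2 → run B
t=6: queue=[C,D,A,F,G,H,B] q_used=0 → run C
t=7: queue=[C,D,A,F,G,H,B] q_used=1 → run C
t=8: queue=[C,D,A,F,G,H,B] q_used=2 → run C
t=9: queue=[D,A,F,G,H,B,C] q_used=0 → run D
t=10: queue=[D,A,F,G,H,B,C] q_used=1 → run D
t=11: queue=[D,A,F,G,H,B,C] q_used=2 → run D
t=12: queue=[A,F,G,H,B,C,D] q_used=0 → run A
t=13: queue=[F,G,H,B,C,D] q_used=0 → run F
t=14: queue=[F,G,H,B,C,D] q_used=1 → run F
t=15: queue=[F,G,H,B,C,D] q_used=2 → run F
t=16: queue=[G,H,B,C,D,F] q_used=0 → run G
t=17: queue=[G,H,B,C,D,F] q_used=1 → run G
t=18: queue=[H,B,C,D,F] q_used=0 → run H
t=19: queue=[H,B,C,D,F] q_used=1 → run H
t=20: queue=[H,B,C,D,F] q_used=2 → run H
t=21: queue=[B,C,D,F,H] q_used=0 → run B
t=22: queue=[B,C,D,F,H] q_used=1 → run B
t=23: queue=[B,C,D,F,H] q_used=2 → run B
t=24: queue=[C,D,F,H] q_used=0 → run C
t=25: queue=[D,F,H] q_used=0 → run D
t=26: queue=[D,F,H] q_used=1 → run D
t=27: queue=[D,F,H] q_used=2 → run D
t=28: queue=[F,H,D] q_used=0 → run F
t=29: queue=[F,H,D] q_used=1 → run F
t=30: queue=[H,D] q_used=0 → run H
t=31: queue=[H,D] q_used=1 → run H
t=32: queue=[D] q_used=0 → run D
t=33: (idle)
t=34: (idle)
t=35: (idle)
t=36: (idle)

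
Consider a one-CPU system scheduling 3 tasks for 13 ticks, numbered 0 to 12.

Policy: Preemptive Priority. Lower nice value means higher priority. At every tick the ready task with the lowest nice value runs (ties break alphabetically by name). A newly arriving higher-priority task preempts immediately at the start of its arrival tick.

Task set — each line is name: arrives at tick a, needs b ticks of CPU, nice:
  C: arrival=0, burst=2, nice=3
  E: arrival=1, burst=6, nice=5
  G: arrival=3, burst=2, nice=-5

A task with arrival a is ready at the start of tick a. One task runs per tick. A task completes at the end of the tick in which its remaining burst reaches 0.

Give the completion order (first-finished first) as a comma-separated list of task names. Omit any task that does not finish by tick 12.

t=0: ready={C} → run C
t=1: ready={C,E} → run C
t=2: ready={E} → run E
t=3: ready={E,G} → run G
t=4: ready={E,G} → run G
t=5: ready={E} → run E
t=6: ready={E} → run E
t=7: ready={E} → run E
t=8: ready={E} → run E
t=9: ready={E} → run E
t=10: (idle)
t=11: (idle)
t=12: (idle)

completion order = C, G, E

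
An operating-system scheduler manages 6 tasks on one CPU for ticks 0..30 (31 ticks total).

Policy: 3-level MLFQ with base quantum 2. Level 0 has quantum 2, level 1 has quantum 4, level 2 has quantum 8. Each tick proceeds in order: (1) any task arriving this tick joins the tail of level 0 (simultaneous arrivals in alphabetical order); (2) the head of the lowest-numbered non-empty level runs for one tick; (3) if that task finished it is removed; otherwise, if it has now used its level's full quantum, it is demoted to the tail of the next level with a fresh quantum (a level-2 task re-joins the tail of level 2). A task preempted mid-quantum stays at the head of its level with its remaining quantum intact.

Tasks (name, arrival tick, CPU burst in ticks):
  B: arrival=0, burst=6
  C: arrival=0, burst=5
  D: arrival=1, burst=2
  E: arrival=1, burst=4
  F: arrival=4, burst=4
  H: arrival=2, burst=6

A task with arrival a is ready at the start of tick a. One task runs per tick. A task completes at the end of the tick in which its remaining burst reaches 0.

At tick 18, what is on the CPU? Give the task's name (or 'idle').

t=0: L0/L1/L2 = BC/-/- → run B
t=1: L0/L1/L2 = BCDE/-/- → run B
t=2: L0/L1/L2 = CDEH/B/- → run C
t=3: L0/L1/L2 = CDEH/B/- → run C
t=4: L0/L1/L2 = DEHF/BC/- → run D
t=5: L0/L1/L2 = DEHF/BC/- → run D
t=6: L0/L1/L2 = EHF/BC/- → run E
t=7: L0/L1/L2 = EHF/BC/- → run E
t=8: L0/L1/L2 = HF/BCE/- → run H
t=9: L0/L1/L2 = HF/BCE/- → run H
t=10: L0/L1/L2 = F/BCEH/- → run F
t=11: L0/L1/L2 = F/BCEH/- → run F
t=12: L0/L1/L2 = -/BCEHF/- → run B
t=13: L0/L1/L2 = -/BCEHF/- → run B
t=14: L0/L1/L2 = -/BCEHF/- → run B
t=15: L0/L1/L2 = -/BCEHF/- → run B
t=16: L0/L1/L2 = -/CEHF/- → run C
t=17: L0/L1/L2 = -/CEHF/- → run C
t=18: L0/L1/L2 = -/CEHF/- → run C
t=19: L0/L1/L2 = -/EHF/- → run E
t=20: L0/L1/L2 = -/EHF/- → run E
t=21: L0/L1/L2 = -/HF/- → run H
t=22: L0/L1/L2 = -/HF/- → run H
t=23: L0/L1/L2 = -/HF/- → run H
t=24: L0/L1/L2 = -/HF/- → run H
t=25: L0/L1/L2 = -/F/- → run F
t=26: L0/L1/L2 = -/F/- → run F
t=27: (idle)
t=28: (idle)
t=29: (idle)
t=30: (idle)

running at tick 18 = C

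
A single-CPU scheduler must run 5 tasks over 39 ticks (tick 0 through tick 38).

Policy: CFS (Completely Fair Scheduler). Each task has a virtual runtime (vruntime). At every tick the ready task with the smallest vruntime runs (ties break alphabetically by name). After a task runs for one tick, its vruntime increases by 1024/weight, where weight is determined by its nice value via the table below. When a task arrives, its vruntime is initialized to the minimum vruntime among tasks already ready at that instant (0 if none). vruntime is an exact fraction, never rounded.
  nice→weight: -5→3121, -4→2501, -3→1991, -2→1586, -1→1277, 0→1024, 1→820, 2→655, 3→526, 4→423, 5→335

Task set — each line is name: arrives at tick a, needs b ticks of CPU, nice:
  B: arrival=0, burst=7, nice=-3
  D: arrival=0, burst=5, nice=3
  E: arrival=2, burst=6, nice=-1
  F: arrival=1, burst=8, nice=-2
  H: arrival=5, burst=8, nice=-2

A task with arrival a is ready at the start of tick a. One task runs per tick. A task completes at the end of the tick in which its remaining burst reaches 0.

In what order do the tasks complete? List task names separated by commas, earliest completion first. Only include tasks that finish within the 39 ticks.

t=0: vr[B=0 D=0] → run B
t=1: vr[B=1024/1991 D=0 F=0] → run D
t=2: vr[B=1024/1991 D=512/263 E=0 F=0] → run E
t=3: vr[B=1024/1991 D=512/263 E=1024/1277 F=0] → run F
t=4: vr[B=1024/1991 D=512/263 E=1024/1277 F=512/793] → run B
t=5: vr[B=2048/1991 D=512/263 E=1024/1277 F=512/793 H=512/793] → run F
t=6: vr[B=2048/1991 D=512/263 E=1024/1277 F=1024/793 H=512/793] → run H
t=7: vr[B=2048/1991 D=512/263 E=1024/1277 F=1024/793 H=1024/793] → run E
t=8: vr[B=2048/1991 D=512/263 E=2048/1277 F=1024/793 H=1024/793] → run B
t=9: vr[B=3072/1991 D=512/263 E=2048/1277 F=1024/793 H=1024/793] → run F
t=10: vr[B=3072/1991 D=512/263 E=2048/1277 F=1536/793 H=1024/793] → run H
t=11: vr[B=3072/1991 D=512/263 E=2048/1277 F=1536/793 H=1536/793] → run B
t=12: vr[B=4096/1991 D=512/263 E=2048/1277 F=1536/793 H=1536/793] → run E
t=13: vr[B=4096/1991 D=512/263 E=3072/1277 F=1536/793 H=1536/793] → run F
t=14: vr[B=4096/1991 D=512/263 E=3072/1277 F=2048/793 H=1536/793] → run H
t=15: vr[B=4096/1991 D=512/263 E=3072/1277 F=2048/793 H=2048/793] → run D
t=16: vr[B=4096/1991 D=1024/263 E=3072/1277 F=2048/793 H=2048/793] → run B
t=17: vr[B=5120/1991 D=1024/263 E=3072/1277 F=2048/793 H=2048/793] → run E
t=18: vr[B=5120/1991 D=1024/263 E=4096/1277 F=2048/793 H=2048/793] → run B
t=19: vr[B=6144/1991 D=1024/263 E=4096/1277 F=2048/793 H=2048/793] → run F
t=20: vr[B=6144/1991 D=1024/263 E=4096/1277 F=2560/793 H=2048/793] → run H
t=21: vr[B=6144/1991 D=1024/263 E=4096/1277 F=2560/793 H=2560/793] → run B
t=22: vr[D=1024/263 E=4096/1277 F=2560/793 H=2560/793] → run E
t=23: vr[D=1024/263 E=5120/1277 F=2560/793 H=2560/793] → run F
t=24: vr[D=1024/263 E=5120/1277 F=3072/793 H=2560/793] → run H
t=25: vr[D=1024/263 E=5120/1277 F=3072/793 H=3072/793] → run F
t=26: vr[D=1024/263 E=5120/1277 F=3584/793 H=3072/793] → run H
t=27: vr[D=1024/263 E=5120/1277 F=3584/793 H=3584/793] → run D
t=28: vr[D=1536/263 E=5120/1277 F=3584/793 H=3584/793] → run E
t=29: vr[D=1536/263 F=3584/793 H=3584/793] → run F
t=30: vr[D=1536/263 H=3584/793] → run H
t=31: vr[D=1536/263 H=4096/793] → run H
t=32: vr[D=1536/263] → run D
t=33: vr[D=2048/263] → run D
t=34: (idle)
t=35: (idle)
t=36: (idle)
t=37: (idle)
t=38: (idle)

completion order = B, E, F, H, D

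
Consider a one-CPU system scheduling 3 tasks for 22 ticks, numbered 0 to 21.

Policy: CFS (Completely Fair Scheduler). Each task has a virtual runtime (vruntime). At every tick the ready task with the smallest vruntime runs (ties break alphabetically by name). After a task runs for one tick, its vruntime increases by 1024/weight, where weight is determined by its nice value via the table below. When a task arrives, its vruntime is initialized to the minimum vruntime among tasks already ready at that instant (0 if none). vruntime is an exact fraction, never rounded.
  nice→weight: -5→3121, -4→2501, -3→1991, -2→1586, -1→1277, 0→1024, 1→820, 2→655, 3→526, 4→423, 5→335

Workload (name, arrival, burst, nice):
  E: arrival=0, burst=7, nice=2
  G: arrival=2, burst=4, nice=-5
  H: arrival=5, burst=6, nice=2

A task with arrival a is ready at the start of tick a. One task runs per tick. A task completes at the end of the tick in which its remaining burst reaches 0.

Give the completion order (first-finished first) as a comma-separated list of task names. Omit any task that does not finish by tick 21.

completion order = G, E, H

t=0: vr[E=0] → run E
t=1: vr[E=1024/655] → run E
t=2: vr[E=2048/655 G=2048/655] → run E
t=3: vr[E=3072/655 G=2048/655] → run G
t=4: vr[E=3072/655 G=7062528/2044255] → run G
t=5: vr[E=3072/655 G=7733248/2044255 H=7733248/2044255] → run G
t=6: vr[E=3072/655 G=8403968/2044255 H=7733248/2044255] → run H
t=7: vr[E=3072/655 G=8403968/2044255 H=10929152/2044255] → run G
t=8: vr[E=3072/655 H=10929152/2044255] → run E
t=9: vr[E=4096/655 H=10929152/2044255] → run H
t=10: vr[E=4096/655 H=14125056/2044255] → run E
t=11: vr[E=1024/131 H=14125056/2044255] → run H
t=12: vr[E=1024/131 H=3464192/408851] → run E
t=13: vr[E=6144/655 H=3464192/408851] → run H
t=14: vr[E=6144/655 H=20516864/2044255] → run E
t=15: vr[H=20516864/2044255] → run H
t=16: vr[H=23712768/2044255] → run H
t=17: (idle)
t=18: (idle)
t=19: (idle)
t=20: (idle)
t=21: (idle)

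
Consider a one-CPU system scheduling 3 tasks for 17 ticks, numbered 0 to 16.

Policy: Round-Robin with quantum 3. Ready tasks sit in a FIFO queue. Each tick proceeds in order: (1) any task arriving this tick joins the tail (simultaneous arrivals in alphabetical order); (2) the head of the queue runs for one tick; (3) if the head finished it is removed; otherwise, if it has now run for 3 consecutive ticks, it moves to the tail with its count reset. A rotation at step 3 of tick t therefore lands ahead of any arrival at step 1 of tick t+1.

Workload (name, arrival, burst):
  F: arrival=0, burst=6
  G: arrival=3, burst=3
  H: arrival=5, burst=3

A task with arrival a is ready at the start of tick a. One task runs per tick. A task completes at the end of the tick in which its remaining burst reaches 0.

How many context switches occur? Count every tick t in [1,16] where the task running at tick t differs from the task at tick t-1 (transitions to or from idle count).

t=0: queue=[F] q_used=0 → run F
t=1: queue=[F] q_used=1 → run F
t=2: queue=[F] q_used=2 → run F
t=3: queue=[F,G] q_used=0 → run F
t=4: queue=[F,G] q_used=1 → run F
t=5: queue=[F,G,H] q_used=2 → run F
t=6: queue=[G,H] q_used=0 → run G
t=7: queue=[G,H] q_used=1 → run G
t=8: queue=[G,H] q_used=2 → run G
t=9: queue=[H] q_used=0 → run H
t=10: queue=[H] q_used=1 → run H
t=11: queue=[H] q_used=2 → run H
t=12: (idle)
t=13: (idle)
t=14: (idle)
t=15: (idle)
t=16: (idle)

context switches = 3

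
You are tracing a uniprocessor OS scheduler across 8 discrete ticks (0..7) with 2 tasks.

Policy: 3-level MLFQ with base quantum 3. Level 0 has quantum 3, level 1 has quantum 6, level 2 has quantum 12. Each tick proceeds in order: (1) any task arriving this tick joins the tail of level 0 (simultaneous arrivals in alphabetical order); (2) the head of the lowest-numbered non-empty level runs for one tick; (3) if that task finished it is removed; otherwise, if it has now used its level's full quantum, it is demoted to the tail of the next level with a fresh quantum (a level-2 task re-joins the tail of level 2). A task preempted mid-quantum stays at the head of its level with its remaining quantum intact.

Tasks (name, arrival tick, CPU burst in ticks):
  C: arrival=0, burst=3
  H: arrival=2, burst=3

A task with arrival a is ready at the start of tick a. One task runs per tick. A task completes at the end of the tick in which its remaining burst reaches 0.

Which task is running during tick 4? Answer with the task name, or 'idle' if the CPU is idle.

t=0: L0/L1/L2 = C/-/- → run C
t=1: L0/L1/L2 = C/-/- → run C
t=2: L0/L1/L2 = CH/-/- → run C
t=3: L0/L1/L2 = H/-/- → run H
t=4: L0/L1/L2 = H/-/- → run H
t=5: L0/L1/L2 = H/-/- → run H
t=6: (idle)
t=7: (idle)

running at tick 4 = H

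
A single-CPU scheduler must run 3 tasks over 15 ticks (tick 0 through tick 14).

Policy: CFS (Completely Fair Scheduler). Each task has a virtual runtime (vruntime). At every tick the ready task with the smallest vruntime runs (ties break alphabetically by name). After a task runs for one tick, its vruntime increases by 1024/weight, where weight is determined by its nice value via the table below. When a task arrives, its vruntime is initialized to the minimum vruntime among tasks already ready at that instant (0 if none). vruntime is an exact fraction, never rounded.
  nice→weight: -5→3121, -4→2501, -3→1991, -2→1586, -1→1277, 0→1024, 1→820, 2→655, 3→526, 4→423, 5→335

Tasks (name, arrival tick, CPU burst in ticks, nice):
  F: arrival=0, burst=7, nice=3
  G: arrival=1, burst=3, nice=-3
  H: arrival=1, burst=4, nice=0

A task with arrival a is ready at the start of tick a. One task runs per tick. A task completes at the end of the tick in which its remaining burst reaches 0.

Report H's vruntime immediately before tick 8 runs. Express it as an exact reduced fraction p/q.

vruntime(H, start of tick 8) = 1038/263

t=0: vr[F=0] → run F
t=1: vr[F=512/263 G=512/263 H=512/263] → run F
t=2: vr[F=1024/263 G=512/263 H=512/263] → run G
t=3: vr[F=1024/263 G=1288704/523633 H=512/263] → run H
t=4: vr[F=1024/263 G=1288704/523633 H=775/263] → run G
t=5: vr[F=1024/263 G=1558016/523633 H=775/263] → run H
t=6: vr[F=1024/263 G=1558016/523633 H=1038/263] → run G
t=7: vr[F=1024/263 H=1038/263] → run F
t=8: vr[F=1536/263 H=1038/263] → run H
t=9: vr[F=1536/263 H=1301/263] → run H
t=10: vr[F=1536/263] → run F
t=11: vr[F=2048/263] → run F
t=12: vr[F=2560/263] → run F
t=13: vr[F=3072/263] → run F
t=14: (idle)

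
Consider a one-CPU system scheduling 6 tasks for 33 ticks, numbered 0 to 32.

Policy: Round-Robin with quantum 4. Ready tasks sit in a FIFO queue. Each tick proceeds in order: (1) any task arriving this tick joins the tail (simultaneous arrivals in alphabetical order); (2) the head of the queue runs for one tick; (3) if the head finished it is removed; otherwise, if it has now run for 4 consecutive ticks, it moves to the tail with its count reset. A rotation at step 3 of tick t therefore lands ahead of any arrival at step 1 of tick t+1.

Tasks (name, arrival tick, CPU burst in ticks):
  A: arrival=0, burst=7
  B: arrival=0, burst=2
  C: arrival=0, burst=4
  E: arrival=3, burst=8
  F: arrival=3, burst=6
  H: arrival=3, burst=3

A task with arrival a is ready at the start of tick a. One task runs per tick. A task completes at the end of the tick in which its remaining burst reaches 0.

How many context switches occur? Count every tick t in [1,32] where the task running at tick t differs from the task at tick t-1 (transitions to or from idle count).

context switches = 9

t=0: queue=[A,B,C] q_used=0 → run A
t=1: queue=[A,B,C] q_used=1 → run A
t=2: queue=[A,B,C] q_used=2 → run A
t=3: queue=[A,B,C,E,F,H] q_used=3 → run A
t=4: queue=[B,C,E,F,H,A] q_used=0 → run B
t=5: queue=[B,C,E,F,H,A] q_used=1 → run B
t=6: queue=[C,E,F,H,A] q_used=0 → run C
t=7: queue=[C,E,F,H,A] q_used=1 → run C
t=8: queue=[C,E,F,H,A] q_used=2 → run C
t=9: queue=[C,E,F,H,A] q_used=3 → run C
t=10: queue=[E,F,H,A] q_used=0 → run E
t=11: queue=[E,F,H,A] q_used=1 → run E
t=12: queue=[E,F,H,A] q_used=2 → run E
t=13: queue=[E,F,H,A] q_used=3 → run E
t=14: queue=[F,H,A,E] q_used=0 → run F
t=15: queue=[F,H,A,E] q_used=1 → run F
t=16: queue=[F,H,A,E] q_used=2 → run F
t=17: queue=[F,H,A,E] q_used=3 → run F
t=18: queue=[H,A,E,F] q_used=0 → run H
t=19: queue=[H,A,E,F] q_used=1 → run H
t=20: queue=[H,A,E,F] q_used=2 → run H
t=21: queue=[A,E,F] q_used=0 → run A
t=22: queue=[A,E,F] q_used=1 → run A
t=23: queue=[A,E,F] q_used=2 → run A
t=24: queue=[E,F] q_used=0 → run E
t=25: queue=[E,F] q_used=1 → run E
t=26: queue=[E,F] q_used=2 → run E
t=27: queue=[E,F] q_used=3 → run E
t=28: queue=[F] q_used=0 → run F
t=29: queue=[F] q_used=1 → run F
t=30: (idle)
t=31: (idle)
t=32: (idle)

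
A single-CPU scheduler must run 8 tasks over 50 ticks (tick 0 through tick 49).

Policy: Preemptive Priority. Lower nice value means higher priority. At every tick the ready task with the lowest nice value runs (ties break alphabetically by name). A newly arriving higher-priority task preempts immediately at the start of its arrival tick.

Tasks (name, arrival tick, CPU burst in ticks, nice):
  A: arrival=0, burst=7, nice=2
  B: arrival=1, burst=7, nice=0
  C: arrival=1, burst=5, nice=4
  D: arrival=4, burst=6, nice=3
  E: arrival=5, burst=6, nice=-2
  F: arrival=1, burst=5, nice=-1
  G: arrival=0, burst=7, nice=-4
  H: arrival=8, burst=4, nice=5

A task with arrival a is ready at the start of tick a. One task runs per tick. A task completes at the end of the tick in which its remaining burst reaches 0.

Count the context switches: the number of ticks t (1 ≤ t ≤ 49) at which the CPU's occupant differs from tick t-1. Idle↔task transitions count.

t=0: ready={A,G} → run G
t=1: ready={A,B,C,F,G} → run G
t=2: ready={A,B,C,F,G} → run G
t=3: ready={A,B,C,F,G} → run G
t=4: ready={A,B,C,D,F,G} → run G
t=5: ready={A,B,C,D,E,F,G} → run G
t=6: ready={A,B,C,D,E,F,G} → run G
t=7: ready={A,B,C,D,E,F} → run E
t=8: ready={A,B,C,D,E,F,H} → run E
t=9: ready={A,B,C,D,E,F,H} → run E
t=10: ready={A,B,C,D,E,F,H} → run E
t=11: ready={A,B,C,D,E,F,H} → run E
t=12: ready={A,B,C,D,E,F,H} → run E
t=13: ready={A,B,C,D,F,H} → run F
t=14: ready={A,B,C,D,F,H} → run F
t=15: ready={A,B,C,D,F,H} → run F
t=16: ready={A,B,C,D,F,H} → run F
t=17: ready={A,B,C,D,F,H} → run F
t=18: ready={A,B,C,D,H} → run B
t=19: ready={A,B,C,D,H} → run B
t=20: ready={A,B,C,D,H} → run B
t=21: ready={A,B,C,D,H} → run B
t=22: ready={A,B,C,D,H} → run B
t=23: ready={A,B,C,D,H} → run B
t=24: ready={A,B,C,D,H} → run B
t=25: ready={A,C,D,H} → run A
t=26: ready={A,C,D,H} → run A
t=27: ready={A,C,D,H} → run A
t=28: ready={A,C,D,H} → run A
t=29: ready={A,C,D,H} → run A
t=30: ready={A,C,D,H} → run A
t=31: ready={A,C,D,H} → run A
t=32: ready={C,D,H} → run D
t=33: ready={C,D,H} → run D
t=34: ready={C,D,H} → run D
t=35: ready={C,D,H} → run D
t=36: ready={C,D,H} → run D
t=37: ready={C,D,H} → run D
t=38: ready={C,H} → run C
t=39: ready={C,H} → run C
t=40: ready={C,H} → run C
t=41: ready={C,H} → run C
t=42: ready={C,H} → run C
t=43: ready={H} → run H
t=44: ready={H} → run H
t=45: ready={H} → run H
t=46: ready={H} → run H
t=47: (idle)
t=48: (idle)
t=49: (idle)

context switches = 8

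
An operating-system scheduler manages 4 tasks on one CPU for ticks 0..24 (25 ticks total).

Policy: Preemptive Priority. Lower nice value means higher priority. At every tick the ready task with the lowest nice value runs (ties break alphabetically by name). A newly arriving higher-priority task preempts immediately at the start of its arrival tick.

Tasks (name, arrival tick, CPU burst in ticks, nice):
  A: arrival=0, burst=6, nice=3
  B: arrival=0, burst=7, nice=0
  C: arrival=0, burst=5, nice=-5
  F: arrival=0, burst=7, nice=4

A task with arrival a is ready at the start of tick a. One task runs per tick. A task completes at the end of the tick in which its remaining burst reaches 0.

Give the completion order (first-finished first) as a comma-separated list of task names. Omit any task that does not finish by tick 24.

t=0: ready={A,B,C,F} → run C
t=1: ready={A,B,C,F} → run C
t=2: ready={A,B,C,F} → run C
t=3: ready={A,B,C,F} → run C
t=4: ready={A,B,C,F} → run C
t=5: ready={A,B,F} → run B
t=6: ready={A,B,F} → run B
t=7: ready={A,B,F} → run B
t=8: ready={A,B,F} → run B
t=9: ready={A,B,F} → run B
t=10: ready={A,B,F} → run B
t=11: ready={A,B,F} → run B
t=12: ready={A,F} → run A
t=13: ready={A,F} → run A
t=14: ready={A,F} → run A
t=15: ready={A,F} → run A
t=16: ready={A,F} → run A
t=17: ready={A,F} → run A
t=18: ready={F} → run F
t=19: ready={F} → run F
t=20: ready={F} → run F
t=21: ready={F} → run F
t=22: ready={F} → run F
t=23: ready={F} → run F
t=24: ready={F} → run F

completion order = C, B, A, F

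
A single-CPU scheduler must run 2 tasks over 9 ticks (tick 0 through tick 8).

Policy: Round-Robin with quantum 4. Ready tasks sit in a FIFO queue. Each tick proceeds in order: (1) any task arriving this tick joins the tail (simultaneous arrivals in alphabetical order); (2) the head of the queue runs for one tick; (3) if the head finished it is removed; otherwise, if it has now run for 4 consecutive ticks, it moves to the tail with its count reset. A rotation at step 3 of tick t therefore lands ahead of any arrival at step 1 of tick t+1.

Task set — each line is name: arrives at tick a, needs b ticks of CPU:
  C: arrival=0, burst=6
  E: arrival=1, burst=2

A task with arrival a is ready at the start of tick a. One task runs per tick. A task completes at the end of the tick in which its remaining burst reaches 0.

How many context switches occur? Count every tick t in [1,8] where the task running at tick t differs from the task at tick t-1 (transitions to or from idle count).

context switches = 3

t=0: queue=[C] q_used=0 → run C
t=1: queue=[C,E] q_used=1 → run C
t=2: queue=[C,E] q_used=2 → run C
t=3: queue=[C,E] q_used=3 → run C
t=4: queue=[E,C] q_used=0 → run E
t=5: queue=[E,C] q_used=1 → run E
t=6: queue=[C] q_used=0 → run C
t=7: queue=[C] q_used=1 → run C
t=8: (idle)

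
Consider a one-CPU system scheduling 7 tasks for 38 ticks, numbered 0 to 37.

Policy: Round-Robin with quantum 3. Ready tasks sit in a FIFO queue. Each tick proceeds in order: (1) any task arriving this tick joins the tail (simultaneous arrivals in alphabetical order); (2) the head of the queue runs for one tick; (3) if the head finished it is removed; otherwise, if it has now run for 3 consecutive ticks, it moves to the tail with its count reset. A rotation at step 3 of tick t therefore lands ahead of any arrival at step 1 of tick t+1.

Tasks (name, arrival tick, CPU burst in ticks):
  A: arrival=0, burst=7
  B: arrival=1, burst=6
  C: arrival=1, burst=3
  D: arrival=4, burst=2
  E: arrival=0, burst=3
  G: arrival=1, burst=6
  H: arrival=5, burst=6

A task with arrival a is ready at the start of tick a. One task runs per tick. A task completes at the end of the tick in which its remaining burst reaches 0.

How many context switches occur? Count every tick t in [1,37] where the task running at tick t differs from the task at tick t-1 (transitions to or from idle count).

t=0: queue=[A,E] q_used=0 → run A
t=1: queue=[A,E,B,C,G] q_used=1 → run A
t=2: queue=[A,E,B,C,G] q_used=2 → run A
t=3: queue=[E,B,C,G,A] q_used=0 → run E
t=4: queue=[E,B,C,G,A,D] q_used=1 → run E
t=5: queue=[E,B,C,G,A,D,H] q_used=2 → run E
t=6: queue=[B,C,G,A,D,H] q_used=0 → run B
t=7: queue=[B,C,G,A,D,H] q_used=1 → run B
t=8: queue=[B,C,G,A,D,H] q_used=2 → run B
t=9: queue=[C,G,A,D,H,B] q_used=0 → run C
t=10: queue=[C,G,A,D,H,B] q_used=1 → run C
t=11: queue=[C,G,A,D,H,B] q_used=2 → run C
t=12: queue=[G,A,D,H,B] q_used=0 → run G
t=13: queue=[G,A,D,H,B] q_used=1 → run G
t=14: queue=[G,A,D,H,B] q_used=2 → run G
t=15: queue=[A,D,H,B,G] q_used=0 → run A
t=16: queue=[A,D,H,B,G] q_used=1 → run A
t=17: queue=[A,D,H,B,G] q_used=2 → run A
t=18: queue=[D,H,B,G,A] q_used=0 → run D
t=19: queue=[D,H,B,G,A] q_used=1 → run D
t=20: queue=[H,B,G,A] q_used=0 → run H
t=21: queue=[H,B,G,A] q_used=1 → run H
t=22: queue=[H,B,G,A] q_used=2 → run H
t=23: queue=[B,G,A,H] q_used=0 → run B
t=24: queue=[B,G,A,H] q_used=1 → run B
t=25: queue=[B,G,A,H] q_used=2 → run B
t=26: queue=[G,A,H] q_used=0 → run G
t=27: queue=[G,A,H] q_used=1 → run G
t=28: queue=[G,A,H] q_used=2 → run G
t=29: queue=[A,H] q_used=0 → run A
t=30: queue=[H] q_used=0 → run H
t=31: queue=[H] q_used=1 → run H
t=32: queue=[H] q_used=2 → run H
t=33: (idle)
t=34: (idle)
t=35: (idle)
t=36: (idle)
t=37: (idle)

context switches = 12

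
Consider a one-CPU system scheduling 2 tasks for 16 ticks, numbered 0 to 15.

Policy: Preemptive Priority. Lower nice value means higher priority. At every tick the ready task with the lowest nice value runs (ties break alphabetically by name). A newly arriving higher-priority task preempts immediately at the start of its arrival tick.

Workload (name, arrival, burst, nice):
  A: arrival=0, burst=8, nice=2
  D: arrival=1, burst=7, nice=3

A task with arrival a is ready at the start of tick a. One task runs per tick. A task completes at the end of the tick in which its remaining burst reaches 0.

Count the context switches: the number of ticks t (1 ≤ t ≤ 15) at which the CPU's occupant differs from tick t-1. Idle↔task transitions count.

context switches = 2

t=0: ready={A} → run A
t=1: ready={A,D} → run A
t=2: ready={A,D} → run A
t=3: ready={A,D} → run A
t=4: ready={A,D} → run A
t=5: ready={A,D} → run A
t=6: ready={A,D} → run A
t=7: ready={A,D} → run A
t=8: ready={D} → run D
t=9: ready={D} → run D
t=10: ready={D} → run D
t=11: ready={D} → run D
t=12: ready={D} → run D
t=13: ready={D} → run D
t=14: ready={D} → run D
t=15: (idle)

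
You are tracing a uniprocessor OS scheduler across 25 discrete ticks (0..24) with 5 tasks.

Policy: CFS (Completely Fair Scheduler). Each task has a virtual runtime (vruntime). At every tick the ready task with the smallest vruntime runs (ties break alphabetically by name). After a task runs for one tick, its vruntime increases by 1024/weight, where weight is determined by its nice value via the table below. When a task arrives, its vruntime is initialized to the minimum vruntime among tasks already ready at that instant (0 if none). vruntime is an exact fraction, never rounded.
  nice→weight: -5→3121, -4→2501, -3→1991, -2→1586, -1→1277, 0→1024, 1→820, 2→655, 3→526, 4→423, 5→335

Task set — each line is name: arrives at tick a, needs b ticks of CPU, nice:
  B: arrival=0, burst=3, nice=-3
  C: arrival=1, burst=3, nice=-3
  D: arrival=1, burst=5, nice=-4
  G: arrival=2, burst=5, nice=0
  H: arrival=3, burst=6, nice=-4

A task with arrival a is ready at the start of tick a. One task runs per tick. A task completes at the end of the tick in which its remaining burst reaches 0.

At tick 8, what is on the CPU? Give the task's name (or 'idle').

t=0: vr[B=0] → run B
t=1: vr[B=1024/1991 C=1024/1991 D=1024/1991] → run B
t=2: vr[B=2048/1991 C=1024/1991 D=1024/1991 G=1024/1991] → run C
t=3: vr[B=2048/1991 C=2048/1991 D=1024/1991 G=1024/1991 H=1024/1991] → run D
t=4: vr[B=2048/1991 C=2048/1991 D=4599808/4979491 G=1024/1991 H=1024/1991] → run G
t=5: vr[B=2048/1991 C=2048/1991 D=4599808/4979491 G=3015/1991 H=1024/1991] → run H
t=6: vr[B=2048/1991 C=2048/1991 D=4599808/4979491 G=3015/1991 H=4599808/4979491] → run D
t=7: vr[B=2048/1991 C=2048/1991 D=6638592/4979491 G=3015/1991 H=4599808/4979491] → run H
t=8: vr[B=2048/1991 C=2048/1991 D=6638592/4979491 G=3015/1991 H=6638592/4979491] → run B
t=9: vr[C=2048/1991 D=6638592/4979491 G=3015/1991 H=6638592/4979491] → run C
t=10: vr[C=3072/1991 D=6638592/4979491 G=3015/1991 H=6638592/4979491] → run D
t=11: vr[C=3072/1991 D=8677376/4979491 G=3015/1991 H=6638592/4979491] → run H
t=12: vr[C=3072/1991 D=8677376/4979491 G=3015/1991 H=8677376/4979491] → run G
t=13: vr[C=3072/1991 D=8677376/4979491 G=5006/1991 H=8677376/4979491] → run C
t=14: vr[D=8677376/4979491 G=5006/1991 H=8677376/4979491] → run D
t=15: vr[D=10716160/4979491 G=5006/1991 H=8677376/4979491] → run H
t=16: vr[D=10716160/4979491 G=5006/1991 H=10716160/4979491] → run D
t=17: vr[G=5006/1991 H=10716160/4979491] → run H
t=18: vr[G=5006/1991 H=12754944/4979491] → run G
t=19: vr[G=6997/1991 H=12754944/4979491] → run H
t=20: vr[G=6997/1991] → run G
t=21: vr[G=8988/1991] → run G
t=22: (idle)
t=23: (idle)
t=24: (idle)

running at tick 8 = B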